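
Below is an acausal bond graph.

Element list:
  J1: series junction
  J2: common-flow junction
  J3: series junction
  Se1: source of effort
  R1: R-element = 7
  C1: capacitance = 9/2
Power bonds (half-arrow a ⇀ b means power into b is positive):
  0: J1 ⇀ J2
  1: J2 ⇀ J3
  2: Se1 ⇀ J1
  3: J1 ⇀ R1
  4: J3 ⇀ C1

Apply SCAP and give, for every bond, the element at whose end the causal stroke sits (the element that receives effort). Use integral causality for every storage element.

β0 |J1
β1 |J2
β2 |J1
β3 |R1
β4 |J3

b2 |J1  (Se1 (Se) sets effort on bond)
b4 |J3  (C1: C, integral causality)
b1 |J2  (only one flow-in slot at J3)
b0 |J1  (J2 needs exactly one f-in)
b3 |R1  (only one flow-in slot at J1)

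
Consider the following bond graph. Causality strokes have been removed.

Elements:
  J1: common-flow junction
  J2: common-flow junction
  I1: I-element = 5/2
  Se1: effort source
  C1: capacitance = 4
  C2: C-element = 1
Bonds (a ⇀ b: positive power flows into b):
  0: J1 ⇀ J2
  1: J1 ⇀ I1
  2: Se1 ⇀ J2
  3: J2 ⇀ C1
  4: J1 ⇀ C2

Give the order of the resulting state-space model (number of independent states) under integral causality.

b2 stroke→J2  (Se1: effort source, stroke at far end)
b1 stroke→I1  (I1 outputs flow p/I1)
b0 stroke→J1  (J1: bond 1 brought flow, rest push out)
b4 stroke→J1  (J1 flow already set via bond 1)
b3 stroke→J2  (J2: bond 0 brought flow, rest push out)

3  (C1, C2, I1 all integral)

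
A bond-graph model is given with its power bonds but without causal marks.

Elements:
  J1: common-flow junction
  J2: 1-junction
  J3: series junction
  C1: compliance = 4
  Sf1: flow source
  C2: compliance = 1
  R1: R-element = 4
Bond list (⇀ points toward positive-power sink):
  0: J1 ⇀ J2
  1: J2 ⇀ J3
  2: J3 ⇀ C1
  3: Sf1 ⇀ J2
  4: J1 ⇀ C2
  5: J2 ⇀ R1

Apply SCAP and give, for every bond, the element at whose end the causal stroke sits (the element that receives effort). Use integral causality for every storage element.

#0 →J2
#1 →J2
#2 →J3
#3 →Sf1
#4 →J1
#5 →J2

bond 3 stroke→Sf1  (Sf1: flow source, stroke at near end)
bond 0 stroke→J2  (J2: bond 3 brought flow, rest push out)
bond 1 stroke→J2  (J2: bond 3 brought flow, rest push out)
bond 5 stroke→J2  (J2 flow already set via bond 3)
bond 2 stroke→J3  (J3 flow already set via bond 1)
bond 4 stroke→J1  (common-f at J1 fixed by 0)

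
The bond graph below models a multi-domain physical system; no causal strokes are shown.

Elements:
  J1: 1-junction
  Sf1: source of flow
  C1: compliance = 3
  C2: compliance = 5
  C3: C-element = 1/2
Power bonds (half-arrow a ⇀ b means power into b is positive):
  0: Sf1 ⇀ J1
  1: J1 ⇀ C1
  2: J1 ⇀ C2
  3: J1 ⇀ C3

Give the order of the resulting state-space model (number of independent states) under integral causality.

3  (C1, C2, C3 all integral)

#0 →Sf1  (source Sf1 imposes f)
#1 →J1  (1-jn J1 has f-setter on 0)
#2 →J1  (common-f at J1 fixed by 0)
#3 →J1  (J1 flow already set via bond 0)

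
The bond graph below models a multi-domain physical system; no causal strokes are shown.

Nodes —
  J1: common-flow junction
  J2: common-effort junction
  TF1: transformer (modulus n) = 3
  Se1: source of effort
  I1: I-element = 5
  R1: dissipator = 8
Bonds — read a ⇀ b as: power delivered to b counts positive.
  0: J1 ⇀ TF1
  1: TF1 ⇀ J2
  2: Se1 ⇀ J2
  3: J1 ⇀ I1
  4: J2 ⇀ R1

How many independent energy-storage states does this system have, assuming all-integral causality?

1  (I1 all integral)

bond 2 |J2  (Se1 fixes effort; stroke away)
bond 1 |TF1  (common-e at J2 fixed by 2)
bond 4 |R1  (0-jn J2 has e-setter on 2)
bond 0 |J1  (TF1: transformer flips bond 1)
bond 3 |I1  (J1: last free bond brings flow in)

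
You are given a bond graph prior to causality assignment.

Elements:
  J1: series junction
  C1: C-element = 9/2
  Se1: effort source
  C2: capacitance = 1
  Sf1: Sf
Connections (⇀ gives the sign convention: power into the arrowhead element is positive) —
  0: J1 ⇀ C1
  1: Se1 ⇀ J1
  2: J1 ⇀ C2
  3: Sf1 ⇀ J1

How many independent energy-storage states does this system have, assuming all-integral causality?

b1 →J1  (Se1 (Se) sets effort on bond)
b3 →Sf1  (Sf1 fixes flow; stroke at Sf1)
b0 →J1  (J1: bond 3 brought flow, rest push out)
b2 →J1  (J1: bond 3 brought flow, rest push out)

2  (C1, C2 all integral)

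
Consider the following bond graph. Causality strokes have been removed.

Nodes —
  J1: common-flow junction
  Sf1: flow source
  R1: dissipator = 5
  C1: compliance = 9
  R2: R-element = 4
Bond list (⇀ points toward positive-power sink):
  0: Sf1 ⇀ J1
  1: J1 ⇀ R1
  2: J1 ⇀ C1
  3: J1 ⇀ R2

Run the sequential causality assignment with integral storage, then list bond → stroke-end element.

bond 0 →Sf1  (Sf1 (Sf) sets flow on bond)
bond 1 →J1  (J1 flow already set via bond 0)
bond 2 →J1  (1-jn J1 has f-setter on 0)
bond 3 →J1  (1-jn J1 has f-setter on 0)

#0 stroke→Sf1
#1 stroke→J1
#2 stroke→J1
#3 stroke→J1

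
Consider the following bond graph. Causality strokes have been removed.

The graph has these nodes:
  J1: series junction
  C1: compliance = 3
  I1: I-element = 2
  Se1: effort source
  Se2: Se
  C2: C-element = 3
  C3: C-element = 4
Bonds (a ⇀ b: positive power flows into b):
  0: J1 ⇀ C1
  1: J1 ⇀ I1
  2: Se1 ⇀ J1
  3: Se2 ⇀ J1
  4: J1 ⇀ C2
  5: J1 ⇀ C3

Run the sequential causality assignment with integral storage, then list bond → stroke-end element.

b0 |J1
b1 |I1
b2 |J1
b3 |J1
b4 |J1
b5 |J1

β2 |J1  (Se1 fixes effort; stroke away)
β3 |J1  (Se2: effort source, stroke at far end)
β0 |J1  (C1: C, integral causality)
β1 |I1  (I1: I, integral causality)
β4 |J1  (J1 flow already set via bond 1)
β5 |J1  (J1 flow already set via bond 1)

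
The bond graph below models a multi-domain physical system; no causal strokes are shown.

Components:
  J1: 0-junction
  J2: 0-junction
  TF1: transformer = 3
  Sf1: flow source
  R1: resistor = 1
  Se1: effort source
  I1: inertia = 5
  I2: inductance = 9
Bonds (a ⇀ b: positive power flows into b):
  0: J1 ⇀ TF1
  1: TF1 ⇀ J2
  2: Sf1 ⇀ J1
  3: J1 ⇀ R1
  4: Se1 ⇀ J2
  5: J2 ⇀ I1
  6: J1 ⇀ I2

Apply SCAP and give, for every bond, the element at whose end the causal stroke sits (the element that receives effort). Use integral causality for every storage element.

b0 |J1
b1 |TF1
b2 |Sf1
b3 |R1
b4 |J2
b5 |I1
b6 |I2

bond 2 |Sf1  (Sf1 fixes flow; stroke at Sf1)
bond 4 |J2  (source Se1 imposes e)
bond 1 |TF1  (0-jn J2 has e-setter on 4)
bond 5 |I1  (J2: bond 4 brought effort, rest push out)
bond 0 |J1  (TF1: transformer flips bond 1)
bond 3 |R1  (common-e at J1 fixed by 0)
bond 6 |I2  (J1: bond 0 brought effort, rest push out)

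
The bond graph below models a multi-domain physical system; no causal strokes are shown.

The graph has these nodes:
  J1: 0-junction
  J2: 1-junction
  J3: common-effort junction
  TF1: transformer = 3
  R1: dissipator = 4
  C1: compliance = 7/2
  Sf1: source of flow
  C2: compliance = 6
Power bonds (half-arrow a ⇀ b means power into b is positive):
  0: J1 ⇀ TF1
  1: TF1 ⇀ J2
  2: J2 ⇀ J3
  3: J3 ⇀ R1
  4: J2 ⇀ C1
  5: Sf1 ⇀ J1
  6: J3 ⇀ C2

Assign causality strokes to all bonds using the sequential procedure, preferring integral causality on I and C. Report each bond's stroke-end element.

b0 |J1
b1 |TF1
b2 |J2
b3 |R1
b4 |J2
b5 |Sf1
b6 |J3

bond 5 stroke at Sf1  (Sf1: flow source, stroke at near end)
bond 0 stroke at J1  (J1 needs exactly one e-in)
bond 1 stroke at TF1  (through TF1, causality passes straight; one stroke at TF1)
bond 2 stroke at J2  (1-jn J2 has f-setter on 1)
bond 4 stroke at J2  (1-jn J2 has f-setter on 1)
bond 6 stroke at J3  (prefer integral on C2)
bond 3 stroke at R1  (J3: bond 6 brought effort, rest push out)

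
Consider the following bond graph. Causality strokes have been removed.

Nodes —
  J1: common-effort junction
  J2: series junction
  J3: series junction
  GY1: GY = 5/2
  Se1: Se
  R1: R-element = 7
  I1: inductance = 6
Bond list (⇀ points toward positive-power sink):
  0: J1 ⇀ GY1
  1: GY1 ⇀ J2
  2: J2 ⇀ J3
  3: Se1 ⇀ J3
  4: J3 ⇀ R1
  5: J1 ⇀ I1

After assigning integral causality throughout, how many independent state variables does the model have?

bond 3 →J3  (source Se1 imposes e)
bond 5 →I1  (I1 integral (f out))
bond 0 →J1  (closing 0-jn rule on J1)
bond 1 →J2  (GY GY1: same side as bond 0)
bond 2 →J3  (J2 needs exactly one f-in)
bond 4 →R1  (J3: last free bond brings flow in)

1  (I1 all integral)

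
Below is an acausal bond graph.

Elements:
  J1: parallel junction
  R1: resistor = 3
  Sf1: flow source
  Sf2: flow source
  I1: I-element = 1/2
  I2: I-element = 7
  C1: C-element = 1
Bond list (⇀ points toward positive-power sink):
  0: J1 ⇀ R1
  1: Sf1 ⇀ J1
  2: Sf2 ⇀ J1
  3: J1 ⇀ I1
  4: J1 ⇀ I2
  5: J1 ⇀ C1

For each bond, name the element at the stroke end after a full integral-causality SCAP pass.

b1 →Sf1  (Sf1 fixes flow; stroke at Sf1)
b2 →Sf2  (source Sf2 imposes f)
b3 →I1  (I1 outputs flow p/I1)
b4 →I2  (prefer integral on I2)
b5 →J1  (C1 integral (e out))
b0 →R1  (J1: bond 5 brought effort, rest push out)

#0 →R1
#1 →Sf1
#2 →Sf2
#3 →I1
#4 →I2
#5 →J1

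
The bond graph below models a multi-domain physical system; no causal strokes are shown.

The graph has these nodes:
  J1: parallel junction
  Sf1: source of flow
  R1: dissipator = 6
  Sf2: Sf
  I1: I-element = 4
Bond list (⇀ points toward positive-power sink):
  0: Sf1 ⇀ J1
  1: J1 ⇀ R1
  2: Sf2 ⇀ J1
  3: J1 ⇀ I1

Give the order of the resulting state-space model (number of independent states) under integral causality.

bond 0 stroke at Sf1  (source Sf1 imposes f)
bond 2 stroke at Sf2  (Sf2 fixes flow; stroke at Sf2)
bond 3 stroke at I1  (I1: I, integral causality)
bond 1 stroke at J1  (only one effort-in slot at J1)

1  (I1 all integral)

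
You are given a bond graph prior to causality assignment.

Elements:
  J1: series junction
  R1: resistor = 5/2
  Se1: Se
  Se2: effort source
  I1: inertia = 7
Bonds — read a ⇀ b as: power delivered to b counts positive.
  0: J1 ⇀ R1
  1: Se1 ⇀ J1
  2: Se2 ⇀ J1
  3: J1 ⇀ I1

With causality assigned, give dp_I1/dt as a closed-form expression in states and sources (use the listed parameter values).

dp_I1/dt = E_Se1 + E_Se2 - 5*p_I1/14

bond 1 |J1  (Se1 fixes effort; stroke away)
bond 2 |J1  (Se2 (Se) sets effort on bond)
bond 3 |I1  (I1 integral (f out))
bond 0 |J1  (J1 flow already set via bond 3)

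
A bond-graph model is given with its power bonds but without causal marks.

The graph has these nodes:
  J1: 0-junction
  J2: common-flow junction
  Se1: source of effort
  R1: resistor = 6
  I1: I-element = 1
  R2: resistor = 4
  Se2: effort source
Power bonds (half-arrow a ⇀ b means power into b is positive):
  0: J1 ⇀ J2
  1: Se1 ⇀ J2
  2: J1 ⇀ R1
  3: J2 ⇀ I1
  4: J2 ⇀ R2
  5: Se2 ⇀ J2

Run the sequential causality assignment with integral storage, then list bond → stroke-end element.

β0 stroke at J2
β1 stroke at J2
β2 stroke at J1
β3 stroke at I1
β4 stroke at J2
β5 stroke at J2

bond 1 |J2  (Se1 (Se) sets effort on bond)
bond 5 |J2  (Se2 (Se) sets effort on bond)
bond 3 |I1  (I1: I, integral causality)
bond 0 |J2  (J2: bond 3 brought flow, rest push out)
bond 4 |J2  (common-f at J2 fixed by 3)
bond 2 |J1  (closing 0-jn rule on J1)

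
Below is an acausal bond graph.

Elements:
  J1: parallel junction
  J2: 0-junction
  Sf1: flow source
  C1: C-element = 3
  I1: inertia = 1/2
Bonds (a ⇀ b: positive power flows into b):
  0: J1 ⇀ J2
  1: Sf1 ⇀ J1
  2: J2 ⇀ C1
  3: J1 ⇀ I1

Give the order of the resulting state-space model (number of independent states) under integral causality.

2  (C1, I1 all integral)

#1 |Sf1  (source Sf1 imposes f)
#2 |J2  (C1 integral (e out))
#0 |J1  (J2: bond 2 brought effort, rest push out)
#3 |I1  (J1: bond 0 brought effort, rest push out)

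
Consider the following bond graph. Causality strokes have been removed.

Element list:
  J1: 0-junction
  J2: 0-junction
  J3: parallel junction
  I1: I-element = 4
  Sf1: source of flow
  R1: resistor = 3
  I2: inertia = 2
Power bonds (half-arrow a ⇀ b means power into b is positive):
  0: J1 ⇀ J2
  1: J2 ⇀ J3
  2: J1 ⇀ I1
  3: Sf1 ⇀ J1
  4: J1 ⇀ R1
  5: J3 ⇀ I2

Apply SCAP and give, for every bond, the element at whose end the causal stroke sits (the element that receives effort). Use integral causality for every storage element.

#3 stroke at Sf1  (Sf1: flow source, stroke at near end)
#2 stroke at I1  (I1 outputs flow p/I1)
#5 stroke at I2  (prefer integral on I2)
#1 stroke at J3  (J3 needs exactly one e-in)
#0 stroke at J2  (only one effort-in slot at J2)
#4 stroke at J1  (J1 needs exactly one e-in)

#0 |J2
#1 |J3
#2 |I1
#3 |Sf1
#4 |J1
#5 |I2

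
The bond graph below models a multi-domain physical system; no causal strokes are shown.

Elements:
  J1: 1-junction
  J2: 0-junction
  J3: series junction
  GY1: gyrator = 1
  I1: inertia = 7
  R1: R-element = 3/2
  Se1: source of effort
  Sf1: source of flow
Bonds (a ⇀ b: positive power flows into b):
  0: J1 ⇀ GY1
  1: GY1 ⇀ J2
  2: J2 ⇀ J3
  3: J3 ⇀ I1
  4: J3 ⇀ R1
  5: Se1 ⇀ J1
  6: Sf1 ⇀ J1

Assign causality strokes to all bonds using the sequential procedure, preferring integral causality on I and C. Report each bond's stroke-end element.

b0 →J1
b1 →J2
b2 →J3
b3 →I1
b4 →J3
b5 →J1
b6 →Sf1

b5 →J1  (source Se1 imposes e)
b6 →Sf1  (Sf1 (Sf) sets flow on bond)
b0 →J1  (common-f at J1 fixed by 6)
b1 →J2  (through GY1, causality inverts; strokes same side of GY1)
b2 →J3  (0-jn J2 has e-setter on 1)
b3 →I1  (I1 integral (f out))
b4 →J3  (J3: bond 3 brought flow, rest push out)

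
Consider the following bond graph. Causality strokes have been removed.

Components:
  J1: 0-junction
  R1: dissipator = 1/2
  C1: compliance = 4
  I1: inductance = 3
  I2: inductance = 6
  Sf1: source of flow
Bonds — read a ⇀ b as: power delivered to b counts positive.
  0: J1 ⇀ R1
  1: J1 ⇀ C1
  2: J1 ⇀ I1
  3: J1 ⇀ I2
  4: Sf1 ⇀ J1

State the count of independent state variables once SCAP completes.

3  (C1, I1, I2 all integral)

b4 stroke→Sf1  (Sf1 (Sf) sets flow on bond)
b1 stroke→J1  (C1 outputs effort q/C1)
b0 stroke→R1  (common-e at J1 fixed by 1)
b2 stroke→I1  (J1: bond 1 brought effort, rest push out)
b3 stroke→I2  (J1 effort already set via bond 1)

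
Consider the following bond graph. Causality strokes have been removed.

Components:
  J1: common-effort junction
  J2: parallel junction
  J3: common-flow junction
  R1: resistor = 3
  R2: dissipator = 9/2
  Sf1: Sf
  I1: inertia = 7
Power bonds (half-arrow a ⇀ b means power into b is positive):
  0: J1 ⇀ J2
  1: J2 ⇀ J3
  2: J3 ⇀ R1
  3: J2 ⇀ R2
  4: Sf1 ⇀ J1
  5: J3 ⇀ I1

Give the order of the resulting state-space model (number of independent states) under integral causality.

1  (I1 all integral)

#4 stroke at Sf1  (Sf1 (Sf) sets flow on bond)
#0 stroke at J1  (J1: last free bond brings effort in)
#5 stroke at I1  (I1 outputs flow p/I1)
#1 stroke at J3  (1-jn J3 has f-setter on 5)
#2 stroke at J3  (J3: bond 5 brought flow, rest push out)
#3 stroke at J2  (only one effort-in slot at J2)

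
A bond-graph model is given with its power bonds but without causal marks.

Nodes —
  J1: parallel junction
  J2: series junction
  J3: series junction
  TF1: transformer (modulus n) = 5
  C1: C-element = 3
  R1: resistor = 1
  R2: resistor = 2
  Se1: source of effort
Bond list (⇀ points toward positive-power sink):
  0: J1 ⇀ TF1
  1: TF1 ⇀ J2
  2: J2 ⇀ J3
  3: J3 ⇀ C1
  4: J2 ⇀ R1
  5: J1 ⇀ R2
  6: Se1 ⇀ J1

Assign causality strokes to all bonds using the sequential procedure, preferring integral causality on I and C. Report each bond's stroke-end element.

β6 stroke at J1  (Se1: effort source, stroke at far end)
β0 stroke at TF1  (J1 effort already set via bond 6)
β5 stroke at R2  (J1: bond 6 brought effort, rest push out)
β1 stroke at J2  (through TF1, causality passes straight; one stroke at TF1)
β3 stroke at J3  (C1: C, integral causality)
β2 stroke at J2  (J3: last free bond brings flow in)
β4 stroke at R1  (J2 needs exactly one f-in)

b0 →TF1
b1 →J2
b2 →J2
b3 →J3
b4 →R1
b5 →R2
b6 →J1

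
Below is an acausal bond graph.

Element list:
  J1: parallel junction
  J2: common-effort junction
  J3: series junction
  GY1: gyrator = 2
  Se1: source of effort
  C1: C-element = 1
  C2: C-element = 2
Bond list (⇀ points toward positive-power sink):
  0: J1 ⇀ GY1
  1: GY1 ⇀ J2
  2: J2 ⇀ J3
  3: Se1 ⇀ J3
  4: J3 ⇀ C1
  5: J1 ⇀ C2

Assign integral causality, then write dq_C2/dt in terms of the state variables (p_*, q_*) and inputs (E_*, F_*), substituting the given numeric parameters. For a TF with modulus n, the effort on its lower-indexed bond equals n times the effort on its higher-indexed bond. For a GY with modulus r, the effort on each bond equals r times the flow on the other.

dq_C2/dt = E_Se1/2 - q_C1/2

#3 |J3  (source Se1 imposes e)
#4 |J3  (C1 outputs effort q/C1)
#2 |J2  (closing 1-jn rule on J3)
#1 |GY1  (J2 effort already set via bond 2)
#0 |GY1  (GY1 both-in/both-out from 1)
#5 |J1  (J1: last free bond brings effort in)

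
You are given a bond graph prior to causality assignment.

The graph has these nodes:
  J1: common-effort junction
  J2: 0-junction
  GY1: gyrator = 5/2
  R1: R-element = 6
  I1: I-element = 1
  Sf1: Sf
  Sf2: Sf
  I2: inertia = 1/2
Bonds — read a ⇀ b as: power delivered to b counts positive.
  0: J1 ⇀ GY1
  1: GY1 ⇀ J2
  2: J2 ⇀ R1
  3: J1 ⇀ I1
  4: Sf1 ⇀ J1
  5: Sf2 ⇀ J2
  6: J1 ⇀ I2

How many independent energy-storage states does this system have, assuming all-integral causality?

b4 |Sf1  (source Sf1 imposes f)
b5 |Sf2  (Sf2: flow source, stroke at near end)
b3 |I1  (prefer integral on I1)
b6 |I2  (prefer integral on I2)
b0 |J1  (only one effort-in slot at J1)
b1 |J2  (GY GY1: same side as bond 0)
b2 |R1  (J2 effort already set via bond 1)

2  (I1, I2 all integral)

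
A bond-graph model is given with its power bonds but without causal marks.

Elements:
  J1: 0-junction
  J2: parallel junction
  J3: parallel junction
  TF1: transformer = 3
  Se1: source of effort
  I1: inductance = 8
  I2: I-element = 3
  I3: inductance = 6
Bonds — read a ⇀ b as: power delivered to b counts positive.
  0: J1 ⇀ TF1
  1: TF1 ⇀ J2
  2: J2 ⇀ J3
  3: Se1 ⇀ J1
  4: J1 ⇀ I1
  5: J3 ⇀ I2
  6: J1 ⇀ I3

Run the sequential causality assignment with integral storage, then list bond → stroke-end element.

#3 stroke→J1  (Se1 (Se) sets effort on bond)
#0 stroke→TF1  (0-jn J1 has e-setter on 3)
#4 stroke→I1  (J1: bond 3 brought effort, rest push out)
#6 stroke→I3  (J1: bond 3 brought effort, rest push out)
#1 stroke→J2  (TF1: transformer flips bond 0)
#2 stroke→J3  (0-jn J2 has e-setter on 1)
#5 stroke→I2  (J3 effort already set via bond 2)

bond 0 →TF1
bond 1 →J2
bond 2 →J3
bond 3 →J1
bond 4 →I1
bond 5 →I2
bond 6 →I3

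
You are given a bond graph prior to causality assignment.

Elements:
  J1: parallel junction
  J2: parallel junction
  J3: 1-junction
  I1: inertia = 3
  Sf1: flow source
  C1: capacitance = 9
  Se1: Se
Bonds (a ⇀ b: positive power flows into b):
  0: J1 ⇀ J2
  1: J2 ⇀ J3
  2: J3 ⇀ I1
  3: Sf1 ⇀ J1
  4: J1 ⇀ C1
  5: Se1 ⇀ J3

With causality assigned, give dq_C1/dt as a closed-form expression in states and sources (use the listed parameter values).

b3 stroke→Sf1  (source Sf1 imposes f)
b5 stroke→J3  (Se1: effort source, stroke at far end)
b2 stroke→I1  (I1 integral (f out))
b1 stroke→J3  (1-jn J3 has f-setter on 2)
b0 stroke→J2  (only one effort-in slot at J2)
b4 stroke→J1  (closing 0-jn rule on J1)

dq_C1/dt = F_Sf1 - p_I1/3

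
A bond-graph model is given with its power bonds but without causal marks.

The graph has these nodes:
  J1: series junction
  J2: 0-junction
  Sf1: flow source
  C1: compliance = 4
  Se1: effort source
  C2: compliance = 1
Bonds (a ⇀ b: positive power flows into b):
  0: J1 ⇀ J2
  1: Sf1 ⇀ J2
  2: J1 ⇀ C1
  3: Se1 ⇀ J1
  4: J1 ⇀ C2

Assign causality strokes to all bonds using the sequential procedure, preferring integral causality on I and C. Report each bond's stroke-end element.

β1 →Sf1  (Sf1 fixes flow; stroke at Sf1)
β3 →J1  (Se1: effort source, stroke at far end)
β0 →J2  (J2: last free bond brings effort in)
β2 →J1  (J1 flow already set via bond 0)
β4 →J1  (1-jn J1 has f-setter on 0)

b0 →J2
b1 →Sf1
b2 →J1
b3 →J1
b4 →J1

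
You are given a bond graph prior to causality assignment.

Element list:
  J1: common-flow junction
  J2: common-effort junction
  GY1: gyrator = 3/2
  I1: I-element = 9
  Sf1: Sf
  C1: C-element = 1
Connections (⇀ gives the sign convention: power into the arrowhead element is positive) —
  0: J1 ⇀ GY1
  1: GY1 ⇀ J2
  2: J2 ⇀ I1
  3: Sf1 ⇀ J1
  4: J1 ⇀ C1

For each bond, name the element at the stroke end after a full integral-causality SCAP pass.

β0 stroke→J1
β1 stroke→J2
β2 stroke→I1
β3 stroke→Sf1
β4 stroke→J1

#3 →Sf1  (Sf1: flow source, stroke at near end)
#0 →J1  (J1 flow already set via bond 3)
#4 →J1  (J1: bond 3 brought flow, rest push out)
#1 →J2  (GY1 both-in/both-out from 0)
#2 →I1  (0-jn J2 has e-setter on 1)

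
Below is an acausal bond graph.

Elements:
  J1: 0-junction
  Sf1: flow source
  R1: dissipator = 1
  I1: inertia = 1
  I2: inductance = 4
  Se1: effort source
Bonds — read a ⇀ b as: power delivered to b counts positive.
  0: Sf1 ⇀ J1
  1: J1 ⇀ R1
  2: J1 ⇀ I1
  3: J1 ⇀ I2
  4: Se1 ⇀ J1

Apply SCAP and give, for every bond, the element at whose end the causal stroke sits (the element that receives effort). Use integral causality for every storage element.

β0 stroke at Sf1  (Sf1 (Sf) sets flow on bond)
β4 stroke at J1  (Se1 fixes effort; stroke away)
β1 stroke at R1  (0-jn J1 has e-setter on 4)
β2 stroke at I1  (common-e at J1 fixed by 4)
β3 stroke at I2  (common-e at J1 fixed by 4)

β0 |Sf1
β1 |R1
β2 |I1
β3 |I2
β4 |J1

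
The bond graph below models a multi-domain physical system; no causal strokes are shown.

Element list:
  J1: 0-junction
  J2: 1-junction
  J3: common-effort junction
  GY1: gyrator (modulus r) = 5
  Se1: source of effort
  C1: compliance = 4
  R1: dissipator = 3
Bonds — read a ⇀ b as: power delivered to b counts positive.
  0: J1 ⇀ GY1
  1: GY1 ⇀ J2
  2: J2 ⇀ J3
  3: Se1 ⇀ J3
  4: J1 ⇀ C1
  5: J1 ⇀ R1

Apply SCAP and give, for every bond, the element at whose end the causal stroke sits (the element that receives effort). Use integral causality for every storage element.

bond 0 stroke at GY1
bond 1 stroke at GY1
bond 2 stroke at J2
bond 3 stroke at J3
bond 4 stroke at J1
bond 5 stroke at R1

#3 stroke→J3  (Se1 (Se) sets effort on bond)
#2 stroke→J2  (common-e at J3 fixed by 3)
#1 stroke→GY1  (only one flow-in slot at J2)
#0 stroke→GY1  (GY1: gyrator matches bond 1)
#4 stroke→J1  (C1: C, integral causality)
#5 stroke→R1  (J1: bond 4 brought effort, rest push out)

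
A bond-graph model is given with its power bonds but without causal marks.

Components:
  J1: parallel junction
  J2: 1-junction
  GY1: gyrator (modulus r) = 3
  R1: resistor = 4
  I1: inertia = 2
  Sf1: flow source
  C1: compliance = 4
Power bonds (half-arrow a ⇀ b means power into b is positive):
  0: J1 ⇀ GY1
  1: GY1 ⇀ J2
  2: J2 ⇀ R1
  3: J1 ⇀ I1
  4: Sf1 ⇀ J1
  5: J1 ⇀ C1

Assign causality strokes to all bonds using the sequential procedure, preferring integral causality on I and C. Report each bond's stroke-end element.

b4 |Sf1  (source Sf1 imposes f)
b3 |I1  (I1 outputs flow p/I1)
b5 |J1  (C1 outputs effort q/C1)
b0 |GY1  (0-jn J1 has e-setter on 5)
b1 |GY1  (GY GY1: same side as bond 0)
b2 |J2  (J2: bond 1 brought flow, rest push out)

bond 0 stroke at GY1
bond 1 stroke at GY1
bond 2 stroke at J2
bond 3 stroke at I1
bond 4 stroke at Sf1
bond 5 stroke at J1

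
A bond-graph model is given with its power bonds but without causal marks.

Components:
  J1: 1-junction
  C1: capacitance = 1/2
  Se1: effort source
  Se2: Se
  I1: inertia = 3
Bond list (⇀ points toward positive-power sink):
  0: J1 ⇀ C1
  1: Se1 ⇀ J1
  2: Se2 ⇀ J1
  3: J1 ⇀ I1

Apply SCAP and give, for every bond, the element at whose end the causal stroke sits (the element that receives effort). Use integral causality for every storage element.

b1 stroke at J1  (Se1: effort source, stroke at far end)
b2 stroke at J1  (Se2 fixes effort; stroke away)
b0 stroke at J1  (prefer integral on C1)
b3 stroke at I1  (only one flow-in slot at J1)

bond 0 stroke at J1
bond 1 stroke at J1
bond 2 stroke at J1
bond 3 stroke at I1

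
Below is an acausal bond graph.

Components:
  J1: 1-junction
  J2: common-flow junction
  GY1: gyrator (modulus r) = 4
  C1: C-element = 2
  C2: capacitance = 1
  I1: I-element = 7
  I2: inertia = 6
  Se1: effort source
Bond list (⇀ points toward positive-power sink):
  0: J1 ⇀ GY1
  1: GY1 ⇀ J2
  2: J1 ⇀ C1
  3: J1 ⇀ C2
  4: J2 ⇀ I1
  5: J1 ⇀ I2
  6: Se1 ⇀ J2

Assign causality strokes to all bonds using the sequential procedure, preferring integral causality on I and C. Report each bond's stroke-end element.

β6 stroke→J2  (source Se1 imposes e)
β2 stroke→J1  (prefer integral on C1)
β3 stroke→J1  (prefer integral on C2)
β4 stroke→I1  (I1 outputs flow p/I1)
β1 stroke→J2  (J2 flow already set via bond 4)
β0 stroke→J1  (GY GY1: same side as bond 1)
β5 stroke→I2  (J1: last free bond brings flow in)

b0 |J1
b1 |J2
b2 |J1
b3 |J1
b4 |I1
b5 |I2
b6 |J2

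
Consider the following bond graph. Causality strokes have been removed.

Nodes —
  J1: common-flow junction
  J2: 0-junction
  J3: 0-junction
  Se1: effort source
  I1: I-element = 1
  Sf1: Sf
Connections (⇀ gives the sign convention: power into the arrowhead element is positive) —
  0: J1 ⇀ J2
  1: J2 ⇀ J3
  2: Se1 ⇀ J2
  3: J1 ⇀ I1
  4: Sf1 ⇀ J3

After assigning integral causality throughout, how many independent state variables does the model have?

1  (I1 all integral)

b2 stroke→J2  (source Se1 imposes e)
b4 stroke→Sf1  (Sf1: flow source, stroke at near end)
b0 stroke→J1  (J2 effort already set via bond 2)
b1 stroke→J3  (J2 effort already set via bond 2)
b3 stroke→I1  (J1 needs exactly one f-in)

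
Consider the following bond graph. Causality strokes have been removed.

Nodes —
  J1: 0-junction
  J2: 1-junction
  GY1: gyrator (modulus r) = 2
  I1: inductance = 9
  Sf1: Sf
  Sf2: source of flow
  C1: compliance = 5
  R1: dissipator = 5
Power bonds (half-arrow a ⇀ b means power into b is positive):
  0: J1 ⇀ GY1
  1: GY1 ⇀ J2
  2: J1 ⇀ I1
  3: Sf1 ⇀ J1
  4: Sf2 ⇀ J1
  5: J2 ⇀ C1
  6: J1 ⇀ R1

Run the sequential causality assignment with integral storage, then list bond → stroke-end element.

β3 |Sf1  (Sf1 (Sf) sets flow on bond)
β4 |Sf2  (Sf2 fixes flow; stroke at Sf2)
β2 |I1  (I1: I, integral causality)
β5 |J2  (C1: C, integral causality)
β1 |GY1  (J2 needs exactly one f-in)
β0 |GY1  (through GY1, causality inverts; strokes same side of GY1)
β6 |J1  (J1 needs exactly one e-in)

#0 stroke→GY1
#1 stroke→GY1
#2 stroke→I1
#3 stroke→Sf1
#4 stroke→Sf2
#5 stroke→J2
#6 stroke→J1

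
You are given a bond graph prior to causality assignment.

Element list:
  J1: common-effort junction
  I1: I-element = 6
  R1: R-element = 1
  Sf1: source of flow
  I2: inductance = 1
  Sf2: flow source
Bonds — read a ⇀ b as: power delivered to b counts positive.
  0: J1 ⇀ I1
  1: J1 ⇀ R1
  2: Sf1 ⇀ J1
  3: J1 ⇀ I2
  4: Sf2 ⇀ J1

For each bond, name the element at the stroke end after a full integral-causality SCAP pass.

b2 stroke at Sf1  (Sf1 fixes flow; stroke at Sf1)
b4 stroke at Sf2  (source Sf2 imposes f)
b0 stroke at I1  (I1 outputs flow p/I1)
b3 stroke at I2  (I2 outputs flow p/I2)
b1 stroke at J1  (J1 needs exactly one e-in)

#0 |I1
#1 |J1
#2 |Sf1
#3 |I2
#4 |Sf2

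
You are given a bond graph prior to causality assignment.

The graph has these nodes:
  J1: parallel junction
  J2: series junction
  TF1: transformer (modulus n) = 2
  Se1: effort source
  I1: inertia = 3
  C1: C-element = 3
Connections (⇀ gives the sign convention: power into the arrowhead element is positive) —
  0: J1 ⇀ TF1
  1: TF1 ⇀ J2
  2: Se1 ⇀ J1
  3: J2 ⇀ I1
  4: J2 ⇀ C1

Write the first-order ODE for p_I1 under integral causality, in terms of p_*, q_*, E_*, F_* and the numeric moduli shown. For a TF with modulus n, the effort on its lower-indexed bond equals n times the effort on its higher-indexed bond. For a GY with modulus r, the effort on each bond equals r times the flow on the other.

dp_I1/dt = E_Se1/2 - q_C1/3

bond 2 →J1  (source Se1 imposes e)
bond 0 →TF1  (0-jn J1 has e-setter on 2)
bond 1 →J2  (TF1 one-in-one-out from 0)
bond 3 →I1  (prefer integral on I1)
bond 4 →J2  (J2: bond 3 brought flow, rest push out)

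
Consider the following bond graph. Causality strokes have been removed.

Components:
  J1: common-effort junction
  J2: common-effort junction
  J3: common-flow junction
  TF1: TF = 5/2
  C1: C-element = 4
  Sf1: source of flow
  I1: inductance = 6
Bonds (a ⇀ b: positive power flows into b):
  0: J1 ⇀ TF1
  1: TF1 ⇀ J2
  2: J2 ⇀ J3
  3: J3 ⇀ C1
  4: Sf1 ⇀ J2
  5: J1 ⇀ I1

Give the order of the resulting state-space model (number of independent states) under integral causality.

2  (C1, I1 all integral)

bond 4 →Sf1  (source Sf1 imposes f)
bond 3 →J3  (C1 integral (e out))
bond 2 →J2  (J3 needs exactly one f-in)
bond 1 →TF1  (J2: bond 2 brought effort, rest push out)
bond 0 →J1  (TF TF1: opposite of bond 1)
bond 5 →I1  (J1 effort already set via bond 0)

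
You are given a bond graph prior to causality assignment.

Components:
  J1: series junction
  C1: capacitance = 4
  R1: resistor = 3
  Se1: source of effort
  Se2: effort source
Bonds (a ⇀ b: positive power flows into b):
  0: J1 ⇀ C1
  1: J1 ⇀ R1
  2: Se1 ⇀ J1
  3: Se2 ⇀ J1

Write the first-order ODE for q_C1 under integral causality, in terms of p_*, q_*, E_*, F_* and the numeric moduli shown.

dq_C1/dt = E_Se1/3 + E_Se2/3 - q_C1/12

#2 |J1  (Se1 fixes effort; stroke away)
#3 |J1  (source Se2 imposes e)
#0 |J1  (C1 outputs effort q/C1)
#1 |R1  (J1 needs exactly one f-in)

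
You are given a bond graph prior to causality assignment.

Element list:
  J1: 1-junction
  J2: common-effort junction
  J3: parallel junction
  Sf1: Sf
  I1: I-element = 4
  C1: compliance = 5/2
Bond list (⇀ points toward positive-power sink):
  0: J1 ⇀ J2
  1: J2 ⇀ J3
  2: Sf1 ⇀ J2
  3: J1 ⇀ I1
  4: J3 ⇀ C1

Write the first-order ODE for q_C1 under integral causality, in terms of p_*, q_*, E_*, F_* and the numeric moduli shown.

dq_C1/dt = F_Sf1 + p_I1/4

b2 stroke at Sf1  (Sf1 (Sf) sets flow on bond)
b3 stroke at I1  (I1 integral (f out))
b0 stroke at J1  (J1: bond 3 brought flow, rest push out)
b1 stroke at J2  (only one effort-in slot at J2)
b4 stroke at J3  (J3: last free bond brings effort in)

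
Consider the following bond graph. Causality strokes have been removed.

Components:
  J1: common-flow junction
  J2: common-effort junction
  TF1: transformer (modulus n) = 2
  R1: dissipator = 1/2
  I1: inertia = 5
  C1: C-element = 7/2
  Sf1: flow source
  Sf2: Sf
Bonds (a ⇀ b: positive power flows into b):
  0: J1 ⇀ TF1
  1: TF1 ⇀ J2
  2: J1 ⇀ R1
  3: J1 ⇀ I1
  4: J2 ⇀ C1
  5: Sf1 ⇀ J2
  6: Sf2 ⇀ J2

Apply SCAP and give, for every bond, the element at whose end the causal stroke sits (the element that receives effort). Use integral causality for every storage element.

b0 |J1
b1 |TF1
b2 |J1
b3 |I1
b4 |J2
b5 |Sf1
b6 |Sf2

β5 stroke→Sf1  (Sf1: flow source, stroke at near end)
β6 stroke→Sf2  (Sf2 fixes flow; stroke at Sf2)
β3 stroke→I1  (I1: I, integral causality)
β0 stroke→J1  (J1 flow already set via bond 3)
β2 stroke→J1  (J1 flow already set via bond 3)
β1 stroke→TF1  (TF1: transformer flips bond 0)
β4 stroke→J2  (J2 needs exactly one e-in)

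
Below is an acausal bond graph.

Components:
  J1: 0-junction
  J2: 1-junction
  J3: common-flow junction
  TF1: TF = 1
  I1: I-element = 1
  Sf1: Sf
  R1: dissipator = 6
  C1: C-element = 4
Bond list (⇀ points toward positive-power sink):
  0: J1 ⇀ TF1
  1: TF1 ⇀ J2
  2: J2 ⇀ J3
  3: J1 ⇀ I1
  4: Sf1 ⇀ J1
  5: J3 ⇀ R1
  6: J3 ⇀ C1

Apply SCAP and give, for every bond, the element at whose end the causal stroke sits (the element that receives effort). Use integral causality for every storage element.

bond 0 stroke at J1
bond 1 stroke at TF1
bond 2 stroke at J2
bond 3 stroke at I1
bond 4 stroke at Sf1
bond 5 stroke at J3
bond 6 stroke at J3

bond 4 stroke at Sf1  (source Sf1 imposes f)
bond 3 stroke at I1  (I1 outputs flow p/I1)
bond 0 stroke at J1  (closing 0-jn rule on J1)
bond 1 stroke at TF1  (TF1 one-in-one-out from 0)
bond 2 stroke at J2  (common-f at J2 fixed by 1)
bond 5 stroke at J3  (J3 flow already set via bond 2)
bond 6 stroke at J3  (1-jn J3 has f-setter on 2)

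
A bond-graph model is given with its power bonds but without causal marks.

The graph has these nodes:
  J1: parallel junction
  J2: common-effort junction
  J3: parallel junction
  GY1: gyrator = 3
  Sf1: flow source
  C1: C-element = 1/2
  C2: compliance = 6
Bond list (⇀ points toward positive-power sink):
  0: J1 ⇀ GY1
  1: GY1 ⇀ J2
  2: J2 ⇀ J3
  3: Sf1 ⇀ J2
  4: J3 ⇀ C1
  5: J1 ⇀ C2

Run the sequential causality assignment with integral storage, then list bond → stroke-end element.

β0 stroke→GY1
β1 stroke→GY1
β2 stroke→J2
β3 stroke→Sf1
β4 stroke→J3
β5 stroke→J1

#3 →Sf1  (Sf1 (Sf) sets flow on bond)
#4 →J3  (prefer integral on C1)
#2 →J2  (common-e at J3 fixed by 4)
#1 →GY1  (J2 effort already set via bond 2)
#0 →GY1  (GY GY1: same side as bond 1)
#5 →J1  (closing 0-jn rule on J1)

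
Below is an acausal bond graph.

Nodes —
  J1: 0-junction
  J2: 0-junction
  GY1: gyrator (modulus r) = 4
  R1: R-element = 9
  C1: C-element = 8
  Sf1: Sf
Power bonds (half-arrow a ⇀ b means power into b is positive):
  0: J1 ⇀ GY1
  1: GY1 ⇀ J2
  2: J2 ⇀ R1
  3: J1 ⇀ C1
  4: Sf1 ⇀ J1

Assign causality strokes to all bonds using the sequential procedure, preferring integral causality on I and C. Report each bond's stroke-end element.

#0 stroke→GY1
#1 stroke→GY1
#2 stroke→J2
#3 stroke→J1
#4 stroke→Sf1

bond 4 |Sf1  (Sf1 fixes flow; stroke at Sf1)
bond 3 |J1  (prefer integral on C1)
bond 0 |GY1  (J1 effort already set via bond 3)
bond 1 |GY1  (GY GY1: same side as bond 0)
bond 2 |J2  (J2 needs exactly one e-in)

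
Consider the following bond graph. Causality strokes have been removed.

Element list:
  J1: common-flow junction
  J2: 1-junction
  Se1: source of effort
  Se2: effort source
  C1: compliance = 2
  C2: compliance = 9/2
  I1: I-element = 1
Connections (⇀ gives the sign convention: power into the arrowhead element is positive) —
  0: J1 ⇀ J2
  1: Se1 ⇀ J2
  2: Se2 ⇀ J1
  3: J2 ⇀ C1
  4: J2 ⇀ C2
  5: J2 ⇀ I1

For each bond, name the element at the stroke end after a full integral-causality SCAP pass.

bond 1 stroke at J2  (Se1: effort source, stroke at far end)
bond 2 stroke at J1  (Se2: effort source, stroke at far end)
bond 0 stroke at J2  (closing 1-jn rule on J1)
bond 3 stroke at J2  (C1 integral (e out))
bond 4 stroke at J2  (prefer integral on C2)
bond 5 stroke at I1  (only one flow-in slot at J2)

#0 |J2
#1 |J2
#2 |J1
#3 |J2
#4 |J2
#5 |I1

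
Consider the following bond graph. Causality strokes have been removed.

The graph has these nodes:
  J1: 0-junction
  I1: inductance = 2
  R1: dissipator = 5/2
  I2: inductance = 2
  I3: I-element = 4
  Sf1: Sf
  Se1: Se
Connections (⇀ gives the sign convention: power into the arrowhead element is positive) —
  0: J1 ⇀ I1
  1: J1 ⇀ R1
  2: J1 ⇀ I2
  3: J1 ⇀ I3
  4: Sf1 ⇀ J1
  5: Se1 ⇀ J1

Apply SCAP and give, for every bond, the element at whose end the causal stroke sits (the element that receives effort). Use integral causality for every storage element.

#0 |I1
#1 |R1
#2 |I2
#3 |I3
#4 |Sf1
#5 |J1

#4 →Sf1  (Sf1: flow source, stroke at near end)
#5 →J1  (Se1: effort source, stroke at far end)
#0 →I1  (J1 effort already set via bond 5)
#1 →R1  (common-e at J1 fixed by 5)
#2 →I2  (J1: bond 5 brought effort, rest push out)
#3 →I3  (0-jn J1 has e-setter on 5)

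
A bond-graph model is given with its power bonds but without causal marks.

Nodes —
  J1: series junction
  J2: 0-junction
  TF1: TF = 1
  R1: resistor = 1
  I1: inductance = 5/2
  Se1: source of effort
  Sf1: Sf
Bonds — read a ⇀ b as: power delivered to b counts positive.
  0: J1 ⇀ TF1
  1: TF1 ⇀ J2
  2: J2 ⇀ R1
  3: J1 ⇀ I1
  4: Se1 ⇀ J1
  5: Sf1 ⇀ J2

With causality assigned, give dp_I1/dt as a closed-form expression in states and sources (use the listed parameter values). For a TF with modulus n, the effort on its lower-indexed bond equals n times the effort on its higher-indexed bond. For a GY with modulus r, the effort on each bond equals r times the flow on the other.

dp_I1/dt = E_Se1 - F_Sf1 - 2*p_I1/5

b4 →J1  (Se1: effort source, stroke at far end)
b5 →Sf1  (Sf1 fixes flow; stroke at Sf1)
b3 →I1  (I1 integral (f out))
b0 →J1  (common-f at J1 fixed by 3)
b1 →TF1  (TF1: transformer flips bond 0)
b2 →J2  (closing 0-jn rule on J2)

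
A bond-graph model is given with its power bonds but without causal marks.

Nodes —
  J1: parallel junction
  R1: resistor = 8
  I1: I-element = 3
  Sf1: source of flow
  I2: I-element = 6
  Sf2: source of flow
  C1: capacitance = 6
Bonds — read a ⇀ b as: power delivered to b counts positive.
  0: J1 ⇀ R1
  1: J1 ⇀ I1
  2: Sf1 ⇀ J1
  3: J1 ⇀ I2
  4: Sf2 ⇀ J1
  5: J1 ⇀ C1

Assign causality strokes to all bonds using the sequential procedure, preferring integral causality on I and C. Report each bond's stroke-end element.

#2 |Sf1  (Sf1 (Sf) sets flow on bond)
#4 |Sf2  (source Sf2 imposes f)
#1 |I1  (prefer integral on I1)
#3 |I2  (I2 integral (f out))
#5 |J1  (prefer integral on C1)
#0 |R1  (0-jn J1 has e-setter on 5)

#0 stroke→R1
#1 stroke→I1
#2 stroke→Sf1
#3 stroke→I2
#4 stroke→Sf2
#5 stroke→J1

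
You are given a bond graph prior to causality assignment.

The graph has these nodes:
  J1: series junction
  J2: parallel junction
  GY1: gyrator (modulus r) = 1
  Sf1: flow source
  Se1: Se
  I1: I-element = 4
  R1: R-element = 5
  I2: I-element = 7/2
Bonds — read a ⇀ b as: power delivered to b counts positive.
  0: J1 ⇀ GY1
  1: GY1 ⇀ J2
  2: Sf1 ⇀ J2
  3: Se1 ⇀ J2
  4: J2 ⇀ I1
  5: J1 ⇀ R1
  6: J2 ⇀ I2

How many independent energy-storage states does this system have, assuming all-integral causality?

2  (I1, I2 all integral)

b2 →Sf1  (Sf1 fixes flow; stroke at Sf1)
b3 →J2  (Se1: effort source, stroke at far end)
b1 →GY1  (common-e at J2 fixed by 3)
b4 →I1  (J2 effort already set via bond 3)
b6 →I2  (J2 effort already set via bond 3)
b0 →GY1  (GY1: gyrator matches bond 1)
b5 →J1  (J1 flow already set via bond 0)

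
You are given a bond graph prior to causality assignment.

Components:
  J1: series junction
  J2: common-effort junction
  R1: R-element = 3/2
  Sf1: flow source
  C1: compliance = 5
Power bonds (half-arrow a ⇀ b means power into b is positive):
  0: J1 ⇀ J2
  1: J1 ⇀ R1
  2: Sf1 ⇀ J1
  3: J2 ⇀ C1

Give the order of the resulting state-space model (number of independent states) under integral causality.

bond 2 stroke→Sf1  (Sf1 (Sf) sets flow on bond)
bond 0 stroke→J1  (common-f at J1 fixed by 2)
bond 1 stroke→J1  (1-jn J1 has f-setter on 2)
bond 3 stroke→J2  (closing 0-jn rule on J2)

1  (C1 all integral)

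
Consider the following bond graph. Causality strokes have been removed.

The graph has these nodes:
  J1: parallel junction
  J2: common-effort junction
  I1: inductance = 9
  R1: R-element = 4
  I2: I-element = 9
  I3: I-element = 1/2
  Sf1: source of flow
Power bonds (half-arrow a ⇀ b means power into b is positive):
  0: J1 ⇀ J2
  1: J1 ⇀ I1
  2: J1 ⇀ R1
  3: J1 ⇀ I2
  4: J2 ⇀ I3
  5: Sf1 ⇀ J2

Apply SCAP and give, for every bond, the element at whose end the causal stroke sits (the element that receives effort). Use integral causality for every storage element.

β0 stroke at J2
β1 stroke at I1
β2 stroke at J1
β3 stroke at I2
β4 stroke at I3
β5 stroke at Sf1

#5 stroke→Sf1  (Sf1 fixes flow; stroke at Sf1)
#1 stroke→I1  (I1 integral (f out))
#3 stroke→I2  (I2 outputs flow p/I2)
#4 stroke→I3  (I3 outputs flow p/I3)
#0 stroke→J2  (closing 0-jn rule on J2)
#2 stroke→J1  (only one effort-in slot at J1)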